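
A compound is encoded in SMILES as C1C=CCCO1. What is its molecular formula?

C5H8O

Heavy atoms from the SMILES: 5 C, 1 O.
Implicit hydrogens by atom environment:
  3 × C: 2 H each → 6
  2 × C: 1 H each → 2
  1 × O: no H
  Total hydrogens = 8.
Molecular formula: C5H8O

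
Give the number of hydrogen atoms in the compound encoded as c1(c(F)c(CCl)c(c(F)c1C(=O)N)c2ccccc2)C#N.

Hydrogens are implicit in SMILES; fill each atom to its normal valence:
  7 × C (aromatic): no H
  5 × C (aromatic): 1 H each → 5
  2 × C: no H
  2 × F: no H
  1 × C: 2 H
  1 × Cl: no H
  1 × N: 2 H
  1 × N: no H
  1 × O: no H
  Total hydrogens = 9.

9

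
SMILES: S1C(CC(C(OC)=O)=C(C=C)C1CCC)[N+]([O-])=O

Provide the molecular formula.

C12H17NO4S

Heavy atoms from the SMILES: 12 C, 1 N, 4 O, 1 S.
Implicit hydrogens by atom environment:
  4 × C: 2 H each → 8
  3 × C: 1 H each → 3
  3 × C: no H
  3 × O: no H
  2 × C: 3 H each → 6
  1 × N (charge +1): no H
  1 × O (charge -1): no H
  1 × S: no H
  Total hydrogens = 17.
Molecular formula: C12H17NO4S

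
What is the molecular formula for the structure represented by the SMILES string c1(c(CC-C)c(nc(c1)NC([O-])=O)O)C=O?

Heavy atoms from the SMILES: 10 C, 2 N, 4 O.
Implicit hydrogens by atom environment:
  4 × C (aromatic): no H
  2 × C: 2 H each → 4
  2 × O: no H
  1 × C: 3 H
  1 × C (aromatic): 1 H
  1 × C: 1 H
  1 × C: no H
  1 × N: 1 H
  1 × N (aromatic): no H
  1 × O: 1 H
  1 × O (charge -1): no H
  Total hydrogens = 11.
Net charge -1.
Molecular formula: C10H11N2O4-

C10H11N2O4-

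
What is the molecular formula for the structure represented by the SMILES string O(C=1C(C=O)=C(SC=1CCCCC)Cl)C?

Heavy atoms from the SMILES: 11 C, 1 Cl, 2 O, 1 S.
Implicit hydrogens by atom environment:
  4 × C: 2 H each → 8
  4 × C (aromatic): no H
  2 × C: 3 H each → 6
  2 × O: no H
  1 × C: 1 H
  1 × Cl: no H
  1 × S (aromatic): no H
  Total hydrogens = 15.
Molecular formula: C11H15ClO2S

C11H15ClO2S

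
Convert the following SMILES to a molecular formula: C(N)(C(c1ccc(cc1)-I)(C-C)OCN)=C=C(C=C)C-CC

Heavy atoms from the SMILES: 18 C, 1 I, 2 N, 1 O.
Implicit hydrogens by atom environment:
  5 × C: 2 H each → 10
  4 × C (aromatic): 1 H each → 4
  4 × C: no H
  2 × C: 3 H each → 6
  2 × C (aromatic): no H
  2 × N: 2 H each → 4
  1 × C: 1 H
  1 × I: no H
  1 × O: no H
  Total hydrogens = 25.
Molecular formula: C18H25IN2O

C18H25IN2O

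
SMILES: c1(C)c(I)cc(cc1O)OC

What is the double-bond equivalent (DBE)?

4

Molecular formula from the SMILES: C8H9IO2.
DoU = (2C + 2 + N − H − X)/2 = (2·8 + 2 + 0 − 9 − 1)/2 = 8/2 = 4.
(Structurally: 1 ring(s) + 3 π bond(s) = 4.)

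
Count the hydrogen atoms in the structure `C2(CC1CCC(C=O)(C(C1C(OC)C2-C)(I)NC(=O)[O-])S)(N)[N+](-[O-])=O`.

21

Hydrogens are implicit in SMILES; fill each atom to its normal valence:
  5 × C: 1 H each → 5
  4 × C: no H
  4 × O: no H
  3 × C: 2 H each → 6
  2 × C: 3 H each → 6
  2 × O (charge -1): no H
  1 × I: no H
  1 × N: 2 H
  1 × N: 1 H
  1 × N (charge +1): no H
  1 × S: 1 H
  Total hydrogens = 21.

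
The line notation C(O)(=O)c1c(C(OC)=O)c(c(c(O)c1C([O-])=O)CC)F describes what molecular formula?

C12H10FO7-

Heavy atoms from the SMILES: 12 C, 1 F, 7 O.
Implicit hydrogens by atom environment:
  6 × C (aromatic): no H
  4 × O: no H
  3 × C: no H
  2 × C: 3 H each → 6
  2 × O: 1 H each → 2
  1 × C: 2 H
  1 × F: no H
  1 × O (charge -1): no H
  Total hydrogens = 10.
Net charge -1.
Molecular formula: C12H10FO7-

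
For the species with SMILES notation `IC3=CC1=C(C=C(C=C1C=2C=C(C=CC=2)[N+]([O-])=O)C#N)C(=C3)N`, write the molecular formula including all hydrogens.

C17H10IN3O2

Heavy atoms from the SMILES: 17 C, 1 I, 3 N, 2 O.
Implicit hydrogens by atom environment:
  8 × C (aromatic): 1 H each → 8
  8 × C (aromatic): no H
  1 × C: no H
  1 × I: no H
  1 × N: 2 H
  1 × N: no H
  1 × N (charge +1): no H
  1 × O: no H
  1 × O (charge -1): no H
  Total hydrogens = 10.
Molecular formula: C17H10IN3O2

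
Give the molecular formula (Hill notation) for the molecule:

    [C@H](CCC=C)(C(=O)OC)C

Heavy atoms from the SMILES: 8 C, 2 O.
Implicit hydrogens by atom environment:
  3 × C: 2 H each → 6
  2 × C: 3 H each → 6
  2 × C: 1 H each → 2
  2 × O: no H
  1 × C: no H
  Total hydrogens = 14.
Molecular formula: C8H14O2

C8H14O2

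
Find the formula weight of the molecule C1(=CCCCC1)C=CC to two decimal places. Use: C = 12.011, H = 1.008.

122.21

Molecular formula: C9H14.
M = 9×12.011 + 14×1.008 = 122.21 g/mol.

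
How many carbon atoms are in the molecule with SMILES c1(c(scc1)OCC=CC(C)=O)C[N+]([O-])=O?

The symbol for carbon appears 10 times in the SMILES. Lowercase c denotes aromatic carbon and counts toward C.

10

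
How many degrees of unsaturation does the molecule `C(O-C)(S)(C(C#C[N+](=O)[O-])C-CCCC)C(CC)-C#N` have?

5

Molecular formula from the SMILES: C14H22N2O3S.
DoU = (2C + 2 + N − H − X)/2 = (2·14 + 2 + 2 − 22 − 0)/2 = 10/2 = 5.
(Structurally: 0 ring(s) + 5 π bond(s) = 5.)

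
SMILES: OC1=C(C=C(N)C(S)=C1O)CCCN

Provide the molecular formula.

C9H14N2O2S

Heavy atoms from the SMILES: 9 C, 2 N, 2 O, 1 S.
Implicit hydrogens by atom environment:
  5 × C (aromatic): no H
  3 × C: 2 H each → 6
  2 × N: 2 H each → 4
  2 × O: 1 H each → 2
  1 × C (aromatic): 1 H
  1 × S: 1 H
  Total hydrogens = 14.
Molecular formula: C9H14N2O2S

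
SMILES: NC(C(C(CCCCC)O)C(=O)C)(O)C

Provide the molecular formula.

Heavy atoms from the SMILES: 11 C, 1 N, 3 O.
Implicit hydrogens by atom environment:
  4 × C: 2 H each → 8
  3 × C: 3 H each → 9
  2 × C: 1 H each → 2
  2 × C: no H
  2 × O: 1 H each → 2
  1 × N: 2 H
  1 × O: no H
  Total hydrogens = 23.
Molecular formula: C11H23NO3

C11H23NO3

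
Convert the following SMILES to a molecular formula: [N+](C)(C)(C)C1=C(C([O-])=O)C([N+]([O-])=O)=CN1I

Heavy atoms from the SMILES: 8 C, 1 I, 3 N, 4 O.
Implicit hydrogens by atom environment:
  3 × C: 3 H each → 9
  3 × C (aromatic): no H
  2 × N (charge +1): no H
  2 × O: no H
  2 × O (charge -1): no H
  1 × C (aromatic): 1 H
  1 × C: no H
  1 × I: no H
  1 × N (aromatic): no H
  Total hydrogens = 10.
Molecular formula: C8H10IN3O4

C8H10IN3O4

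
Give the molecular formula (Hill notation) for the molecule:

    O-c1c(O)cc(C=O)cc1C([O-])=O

C8H5O5-

Heavy atoms from the SMILES: 8 C, 5 O.
Implicit hydrogens by atom environment:
  4 × C (aromatic): no H
  2 × C (aromatic): 1 H each → 2
  2 × O: 1 H each → 2
  2 × O: no H
  1 × C: 1 H
  1 × C: no H
  1 × O (charge -1): no H
  Total hydrogens = 5.
Net charge -1.
Molecular formula: C8H5O5-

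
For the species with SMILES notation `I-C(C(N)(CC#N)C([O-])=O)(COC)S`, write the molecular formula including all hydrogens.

Heavy atoms from the SMILES: 7 C, 1 I, 2 N, 3 O, 1 S.
Implicit hydrogens by atom environment:
  4 × C: no H
  2 × C: 2 H each → 4
  2 × O: no H
  1 × C: 3 H
  1 × I: no H
  1 × N: 2 H
  1 × N: no H
  1 × O (charge -1): no H
  1 × S: 1 H
  Total hydrogens = 10.
Net charge -1.
Molecular formula: C7H10IN2O3S-

C7H10IN2O3S-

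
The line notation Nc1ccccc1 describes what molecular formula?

Heavy atoms from the SMILES: 6 C, 1 N.
Implicit hydrogens by atom environment:
  5 × C (aromatic): 1 H each → 5
  1 × C (aromatic): no H
  1 × N: 2 H
  Total hydrogens = 7.
Molecular formula: C6H7N

C6H7N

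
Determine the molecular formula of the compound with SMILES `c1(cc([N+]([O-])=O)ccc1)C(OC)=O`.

Heavy atoms from the SMILES: 8 C, 1 N, 4 O.
Implicit hydrogens by atom environment:
  4 × C (aromatic): 1 H each → 4
  3 × O: no H
  2 × C (aromatic): no H
  1 × C: 3 H
  1 × C: no H
  1 × N (charge +1): no H
  1 × O (charge -1): no H
  Total hydrogens = 7.
Molecular formula: C8H7NO4

C8H7NO4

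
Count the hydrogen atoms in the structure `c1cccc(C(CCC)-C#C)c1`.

14

Hydrogens are implicit in SMILES; fill each atom to its normal valence:
  5 × C (aromatic): 1 H each → 5
  2 × C: 2 H each → 4
  2 × C: 1 H each → 2
  1 × C: 3 H
  1 × C: no H
  1 × C (aromatic): no H
  Total hydrogens = 14.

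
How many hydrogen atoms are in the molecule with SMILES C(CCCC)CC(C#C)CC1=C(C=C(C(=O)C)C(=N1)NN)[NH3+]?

Hydrogens are implicit in SMILES; fill each atom to its normal valence:
  6 × C: 2 H each → 12
  4 × C (aromatic): no H
  2 × C: 3 H each → 6
  2 × C: 1 H each → 2
  2 × C: no H
  1 × C (aromatic): 1 H
  1 × N (charge +1): 3 H
  1 × N: 2 H
  1 × N: 1 H
  1 × N (aromatic): no H
  1 × O: no H
  Total hydrogens = 27.

27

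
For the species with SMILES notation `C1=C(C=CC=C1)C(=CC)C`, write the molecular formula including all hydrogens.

C10H12

Heavy atoms from the SMILES: 10 C.
Implicit hydrogens by atom environment:
  5 × C (aromatic): 1 H each → 5
  2 × C: 3 H each → 6
  1 × C: 1 H
  1 × C: no H
  1 × C (aromatic): no H
  Total hydrogens = 12.
Molecular formula: C10H12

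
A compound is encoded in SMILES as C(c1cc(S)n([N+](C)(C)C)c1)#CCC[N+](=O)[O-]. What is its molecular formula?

C11H16N3O2S+

Heavy atoms from the SMILES: 11 C, 3 N, 2 O, 1 S.
Implicit hydrogens by atom environment:
  3 × C: 3 H each → 9
  2 × C: 2 H each → 4
  2 × C (aromatic): 1 H each → 2
  2 × C (aromatic): no H
  2 × C: no H
  2 × N (charge +1): no H
  1 × N (aromatic): no H
  1 × O: no H
  1 × O (charge -1): no H
  1 × S: 1 H
  Total hydrogens = 16.
Net charge +1.
Molecular formula: C11H16N3O2S+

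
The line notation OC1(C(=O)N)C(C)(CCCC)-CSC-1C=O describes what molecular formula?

Heavy atoms from the SMILES: 11 C, 1 N, 3 O, 1 S.
Implicit hydrogens by atom environment:
  4 × C: 2 H each → 8
  3 × C: no H
  2 × C: 3 H each → 6
  2 × C: 1 H each → 2
  2 × O: no H
  1 × N: 2 H
  1 × O: 1 H
  1 × S: no H
  Total hydrogens = 19.
Molecular formula: C11H19NO3S

C11H19NO3S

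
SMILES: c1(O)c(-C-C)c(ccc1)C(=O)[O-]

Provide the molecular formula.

Heavy atoms from the SMILES: 9 C, 3 O.
Implicit hydrogens by atom environment:
  3 × C (aromatic): 1 H each → 3
  3 × C (aromatic): no H
  1 × C: 3 H
  1 × C: 2 H
  1 × C: no H
  1 × O: 1 H
  1 × O: no H
  1 × O (charge -1): no H
  Total hydrogens = 9.
Net charge -1.
Molecular formula: C9H9O3-

C9H9O3-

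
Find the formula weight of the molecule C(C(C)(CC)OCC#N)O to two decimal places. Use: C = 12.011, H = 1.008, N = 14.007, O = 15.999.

143.19

Molecular formula: C7H13NO2.
M = 7×12.011 + 13×1.008 + 1×14.007 + 2×15.999 = 143.19 g/mol.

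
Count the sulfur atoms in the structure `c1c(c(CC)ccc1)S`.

1

The symbol for sulfur appears 1 time in the SMILES.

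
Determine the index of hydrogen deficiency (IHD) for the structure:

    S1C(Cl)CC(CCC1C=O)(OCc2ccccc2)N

Molecular formula from the SMILES: C14H18ClNO2S.
DoU = (2C + 2 + N − H − X)/2 = (2·14 + 2 + 1 − 18 − 1)/2 = 12/2 = 6.
(Structurally: 2 ring(s) + 4 π bond(s) = 6.)

6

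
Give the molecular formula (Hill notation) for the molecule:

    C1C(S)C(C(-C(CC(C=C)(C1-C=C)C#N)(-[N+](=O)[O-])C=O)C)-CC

C17H24N2O3S

Heavy atoms from the SMILES: 17 C, 2 N, 3 O, 1 S.
Implicit hydrogens by atom environment:
  7 × C: 1 H each → 7
  5 × C: 2 H each → 10
  3 × C: no H
  2 × C: 3 H each → 6
  2 × O: no H
  1 × N: no H
  1 × N (charge +1): no H
  1 × O (charge -1): no H
  1 × S: 1 H
  Total hydrogens = 24.
Molecular formula: C17H24N2O3S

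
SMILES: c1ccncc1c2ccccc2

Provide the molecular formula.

C11H9N

Heavy atoms from the SMILES: 11 C, 1 N.
Implicit hydrogens by atom environment:
  9 × C (aromatic): 1 H each → 9
  2 × C (aromatic): no H
  1 × N (aromatic): no H
  Total hydrogens = 9.
Molecular formula: C11H9N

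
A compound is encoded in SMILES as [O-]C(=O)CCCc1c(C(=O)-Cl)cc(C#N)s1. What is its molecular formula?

Heavy atoms from the SMILES: 10 C, 1 Cl, 1 N, 3 O, 1 S.
Implicit hydrogens by atom environment:
  3 × C: 2 H each → 6
  3 × C (aromatic): no H
  3 × C: no H
  2 × O: no H
  1 × C (aromatic): 1 H
  1 × Cl: no H
  1 × N: no H
  1 × O (charge -1): no H
  1 × S (aromatic): no H
  Total hydrogens = 7.
Net charge -1.
Molecular formula: C10H7ClNO3S-

C10H7ClNO3S-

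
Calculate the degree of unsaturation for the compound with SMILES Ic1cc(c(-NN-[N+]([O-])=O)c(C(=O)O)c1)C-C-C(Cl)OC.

6

Molecular formula from the SMILES: C11H13ClIN3O5.
DoU = (2C + 2 + N − H − X)/2 = (2·11 + 2 + 3 − 13 − 2)/2 = 12/2 = 6.
(Structurally: 1 ring(s) + 5 π bond(s) = 6.)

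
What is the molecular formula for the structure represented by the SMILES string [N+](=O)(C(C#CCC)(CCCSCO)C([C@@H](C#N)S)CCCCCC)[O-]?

Heavy atoms from the SMILES: 18 C, 2 N, 3 O, 2 S.
Implicit hydrogens by atom environment:
  10 × C: 2 H each → 20
  4 × C: no H
  2 × C: 3 H each → 6
  2 × C: 1 H each → 2
  1 × N (charge +1): no H
  1 × N: no H
  1 × O: 1 H
  1 × O: no H
  1 × O (charge -1): no H
  1 × S: 1 H
  1 × S: no H
  Total hydrogens = 30.
Molecular formula: C18H30N2O3S2

C18H30N2O3S2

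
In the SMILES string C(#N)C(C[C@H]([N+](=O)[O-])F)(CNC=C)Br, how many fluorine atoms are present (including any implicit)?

The symbol for fluorine appears 1 time in the SMILES.

1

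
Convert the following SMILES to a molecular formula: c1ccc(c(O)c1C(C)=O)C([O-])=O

C9H7O4-

Heavy atoms from the SMILES: 9 C, 4 O.
Implicit hydrogens by atom environment:
  3 × C (aromatic): 1 H each → 3
  3 × C (aromatic): no H
  2 × C: no H
  2 × O: no H
  1 × C: 3 H
  1 × O: 1 H
  1 × O (charge -1): no H
  Total hydrogens = 7.
Net charge -1.
Molecular formula: C9H7O4-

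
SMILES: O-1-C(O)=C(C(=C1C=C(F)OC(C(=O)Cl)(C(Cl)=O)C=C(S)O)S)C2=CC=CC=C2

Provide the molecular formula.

Heavy atoms from the SMILES: 17 C, 2 Cl, 1 F, 6 O, 2 S.
Implicit hydrogens by atom environment:
  5 × C (aromatic): 1 H each → 5
  5 × C (aromatic): no H
  5 × C: no H
  3 × O: no H
  2 × C: 1 H each → 2
  2 × Cl: no H
  2 × O: 1 H each → 2
  2 × S: 1 H each → 2
  1 × F: no H
  1 × O (aromatic): no H
  Total hydrogens = 11.
Molecular formula: C17H11Cl2FO6S2

C17H11Cl2FO6S2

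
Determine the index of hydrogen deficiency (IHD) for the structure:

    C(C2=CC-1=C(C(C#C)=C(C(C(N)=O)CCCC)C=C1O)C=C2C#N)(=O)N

13

Molecular formula from the SMILES: C20H19N3O3.
DoU = (2C + 2 + N − H − X)/2 = (2·20 + 2 + 3 − 19 − 0)/2 = 26/2 = 13.
(Structurally: 2 ring(s) + 11 π bond(s) = 13.)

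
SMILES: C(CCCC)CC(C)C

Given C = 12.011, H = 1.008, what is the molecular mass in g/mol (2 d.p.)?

128.26

Molecular formula: C9H20.
M = 9×12.011 + 20×1.008 = 128.26 g/mol.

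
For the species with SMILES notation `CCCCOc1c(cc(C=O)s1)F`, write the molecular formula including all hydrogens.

C9H11FO2S

Heavy atoms from the SMILES: 9 C, 1 F, 2 O, 1 S.
Implicit hydrogens by atom environment:
  3 × C: 2 H each → 6
  3 × C (aromatic): no H
  2 × O: no H
  1 × C: 3 H
  1 × C (aromatic): 1 H
  1 × C: 1 H
  1 × F: no H
  1 × S (aromatic): no H
  Total hydrogens = 11.
Molecular formula: C9H11FO2S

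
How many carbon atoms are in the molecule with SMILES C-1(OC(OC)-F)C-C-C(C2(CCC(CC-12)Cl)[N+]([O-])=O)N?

The symbol for carbon appears 12 times in the SMILES. (Cl is a single chlorine, not C + l.)

12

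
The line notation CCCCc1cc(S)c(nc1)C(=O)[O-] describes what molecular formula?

Heavy atoms from the SMILES: 10 C, 1 N, 2 O, 1 S.
Implicit hydrogens by atom environment:
  3 × C: 2 H each → 6
  3 × C (aromatic): no H
  2 × C (aromatic): 1 H each → 2
  1 × C: 3 H
  1 × C: no H
  1 × N (aromatic): no H
  1 × O: no H
  1 × O (charge -1): no H
  1 × S: 1 H
  Total hydrogens = 12.
Net charge -1.
Molecular formula: C10H12NO2S-

C10H12NO2S-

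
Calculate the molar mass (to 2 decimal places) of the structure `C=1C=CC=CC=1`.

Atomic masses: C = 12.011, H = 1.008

Molecular formula: C6H6.
M = 6×12.011 + 6×1.008 = 78.11 g/mol.

78.11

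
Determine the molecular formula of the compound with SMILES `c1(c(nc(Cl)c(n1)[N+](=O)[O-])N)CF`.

C5H4ClFN4O2

Heavy atoms from the SMILES: 5 C, 1 Cl, 1 F, 4 N, 2 O.
Implicit hydrogens by atom environment:
  4 × C (aromatic): no H
  2 × N (aromatic): no H
  1 × C: 2 H
  1 × Cl: no H
  1 × F: no H
  1 × N: 2 H
  1 × N (charge +1): no H
  1 × O: no H
  1 × O (charge -1): no H
  Total hydrogens = 4.
Molecular formula: C5H4ClFN4O2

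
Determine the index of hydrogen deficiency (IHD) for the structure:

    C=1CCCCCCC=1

Molecular formula from the SMILES: C8H14.
DoU = (2C + 2 + N − H − X)/2 = (2·8 + 2 + 0 − 14 − 0)/2 = 4/2 = 2.
(Structurally: 1 ring(s) + 1 π bond(s) = 2.)

2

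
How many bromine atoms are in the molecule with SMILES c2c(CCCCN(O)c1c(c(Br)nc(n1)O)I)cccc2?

The symbol for bromine appears 1 time in the SMILES.

1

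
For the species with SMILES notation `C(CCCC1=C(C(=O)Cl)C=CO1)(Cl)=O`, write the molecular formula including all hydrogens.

Heavy atoms from the SMILES: 9 C, 2 Cl, 3 O.
Implicit hydrogens by atom environment:
  3 × C: 2 H each → 6
  2 × C (aromatic): 1 H each → 2
  2 × C (aromatic): no H
  2 × C: no H
  2 × Cl: no H
  2 × O: no H
  1 × O (aromatic): no H
  Total hydrogens = 8.
Molecular formula: C9H8Cl2O3

C9H8Cl2O3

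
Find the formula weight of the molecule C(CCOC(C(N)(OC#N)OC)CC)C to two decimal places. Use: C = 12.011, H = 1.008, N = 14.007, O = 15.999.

216.28

Molecular formula: C10H20N2O3.
M = 10×12.011 + 20×1.008 + 2×14.007 + 3×15.999 = 216.28 g/mol.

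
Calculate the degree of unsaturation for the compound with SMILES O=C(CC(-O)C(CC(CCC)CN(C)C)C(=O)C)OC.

Molecular formula from the SMILES: C15H29NO4.
DoU = (2C + 2 + N − H − X)/2 = (2·15 + 2 + 1 − 29 − 0)/2 = 4/2 = 2.
(Structurally: 0 ring(s) + 2 π bond(s) = 2.)

2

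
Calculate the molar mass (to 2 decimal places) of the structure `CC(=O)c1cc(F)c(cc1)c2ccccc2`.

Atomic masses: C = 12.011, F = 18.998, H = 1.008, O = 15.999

Molecular formula: C14H11FO.
M = 14×12.011 + 1×18.998 + 11×1.008 + 1×15.999 = 214.24 g/mol.

214.24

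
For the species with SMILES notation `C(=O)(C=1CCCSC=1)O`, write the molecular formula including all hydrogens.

C6H8O2S

Heavy atoms from the SMILES: 6 C, 2 O, 1 S.
Implicit hydrogens by atom environment:
  3 × C: 2 H each → 6
  2 × C: no H
  1 × C: 1 H
  1 × O: 1 H
  1 × O: no H
  1 × S: no H
  Total hydrogens = 8.
Molecular formula: C6H8O2S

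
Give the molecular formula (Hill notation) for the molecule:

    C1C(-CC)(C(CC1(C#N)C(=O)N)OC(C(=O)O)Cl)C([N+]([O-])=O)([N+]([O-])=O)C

C13H17ClN4O8

Heavy atoms from the SMILES: 13 C, 1 Cl, 4 N, 8 O.
Implicit hydrogens by atom environment:
  6 × C: no H
  5 × O: no H
  3 × C: 2 H each → 6
  2 × C: 3 H each → 6
  2 × C: 1 H each → 2
  2 × N (charge +1): no H
  2 × O (charge -1): no H
  1 × Cl: no H
  1 × N: 2 H
  1 × N: no H
  1 × O: 1 H
  Total hydrogens = 17.
Molecular formula: C13H17ClN4O8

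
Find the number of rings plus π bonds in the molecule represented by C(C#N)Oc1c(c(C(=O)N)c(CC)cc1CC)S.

7

Molecular formula from the SMILES: C13H16N2O2S.
DoU = (2C + 2 + N − H − X)/2 = (2·13 + 2 + 2 − 16 − 0)/2 = 14/2 = 7.
(Structurally: 1 ring(s) + 6 π bond(s) = 7.)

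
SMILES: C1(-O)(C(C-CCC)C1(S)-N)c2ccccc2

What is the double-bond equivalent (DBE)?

Molecular formula from the SMILES: C13H19NOS.
DoU = (2C + 2 + N − H − X)/2 = (2·13 + 2 + 1 − 19 − 0)/2 = 10/2 = 5.
(Structurally: 2 ring(s) + 3 π bond(s) = 5.)

5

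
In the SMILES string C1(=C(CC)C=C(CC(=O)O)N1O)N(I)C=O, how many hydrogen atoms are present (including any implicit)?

11

Hydrogens are implicit in SMILES; fill each atom to its normal valence:
  3 × C (aromatic): no H
  2 × C: 2 H each → 4
  2 × O: 1 H each → 2
  2 × O: no H
  1 × C: 3 H
  1 × C (aromatic): 1 H
  1 × C: 1 H
  1 × C: no H
  1 × I: no H
  1 × N (aromatic): no H
  1 × N: no H
  Total hydrogens = 11.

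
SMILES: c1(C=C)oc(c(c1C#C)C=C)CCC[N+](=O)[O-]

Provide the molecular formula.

Heavy atoms from the SMILES: 13 C, 1 N, 3 O.
Implicit hydrogens by atom environment:
  5 × C: 2 H each → 10
  4 × C (aromatic): no H
  3 × C: 1 H each → 3
  1 × C: no H
  1 × N (charge +1): no H
  1 × O (aromatic): no H
  1 × O: no H
  1 × O (charge -1): no H
  Total hydrogens = 13.
Molecular formula: C13H13NO3

C13H13NO3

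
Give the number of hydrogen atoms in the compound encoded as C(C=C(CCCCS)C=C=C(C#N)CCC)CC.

25

Hydrogens are implicit in SMILES; fill each atom to its normal valence:
  8 × C: 2 H each → 16
  4 × C: no H
  2 × C: 3 H each → 6
  2 × C: 1 H each → 2
  1 × N: no H
  1 × S: 1 H
  Total hydrogens = 25.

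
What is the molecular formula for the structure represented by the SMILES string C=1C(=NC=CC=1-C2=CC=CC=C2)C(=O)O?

Heavy atoms from the SMILES: 12 C, 1 N, 2 O.
Implicit hydrogens by atom environment:
  8 × C (aromatic): 1 H each → 8
  3 × C (aromatic): no H
  1 × C: no H
  1 × N (aromatic): no H
  1 × O: 1 H
  1 × O: no H
  Total hydrogens = 9.
Molecular formula: C12H9NO2

C12H9NO2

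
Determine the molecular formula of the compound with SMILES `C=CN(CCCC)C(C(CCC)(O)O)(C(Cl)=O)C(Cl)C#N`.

Heavy atoms from the SMILES: 14 C, 2 Cl, 2 N, 3 O.
Implicit hydrogens by atom environment:
  6 × C: 2 H each → 12
  4 × C: no H
  2 × C: 3 H each → 6
  2 × C: 1 H each → 2
  2 × Cl: no H
  2 × N: no H
  2 × O: 1 H each → 2
  1 × O: no H
  Total hydrogens = 22.
Molecular formula: C14H22Cl2N2O3

C14H22Cl2N2O3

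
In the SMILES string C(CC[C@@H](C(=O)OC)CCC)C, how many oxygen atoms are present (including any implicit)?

The symbol for oxygen appears 2 times in the SMILES.

2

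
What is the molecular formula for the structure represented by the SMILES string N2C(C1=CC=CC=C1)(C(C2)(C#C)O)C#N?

Heavy atoms from the SMILES: 12 C, 2 N, 1 O.
Implicit hydrogens by atom environment:
  5 × C (aromatic): 1 H each → 5
  4 × C: no H
  1 × C: 2 H
  1 × C: 1 H
  1 × C (aromatic): no H
  1 × N: 1 H
  1 × N: no H
  1 × O: 1 H
  Total hydrogens = 10.
Molecular formula: C12H10N2O

C12H10N2O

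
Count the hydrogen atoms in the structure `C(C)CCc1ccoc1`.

Hydrogens are implicit in SMILES; fill each atom to its normal valence:
  3 × C: 2 H each → 6
  3 × C (aromatic): 1 H each → 3
  1 × C: 3 H
  1 × C (aromatic): no H
  1 × O (aromatic): no H
  Total hydrogens = 12.

12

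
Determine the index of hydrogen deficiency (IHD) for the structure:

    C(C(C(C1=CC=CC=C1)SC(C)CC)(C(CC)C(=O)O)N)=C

6

Molecular formula from the SMILES: C18H27NO2S.
DoU = (2C + 2 + N − H − X)/2 = (2·18 + 2 + 1 − 27 − 0)/2 = 12/2 = 6.
(Structurally: 1 ring(s) + 5 π bond(s) = 6.)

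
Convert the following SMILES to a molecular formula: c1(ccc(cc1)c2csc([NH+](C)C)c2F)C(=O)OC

Heavy atoms from the SMILES: 14 C, 1 F, 1 N, 2 O, 1 S.
Implicit hydrogens by atom environment:
  5 × C (aromatic): 1 H each → 5
  5 × C (aromatic): no H
  3 × C: 3 H each → 9
  2 × O: no H
  1 × C: no H
  1 × F: no H
  1 × N (charge +1): 1 H
  1 × S (aromatic): no H
  Total hydrogens = 15.
Net charge +1.
Molecular formula: C14H15FNO2S+

C14H15FNO2S+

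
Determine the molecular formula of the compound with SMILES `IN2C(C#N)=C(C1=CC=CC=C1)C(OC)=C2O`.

C12H9IN2O2

Heavy atoms from the SMILES: 12 C, 1 I, 2 N, 2 O.
Implicit hydrogens by atom environment:
  5 × C (aromatic): 1 H each → 5
  5 × C (aromatic): no H
  1 × C: 3 H
  1 × C: no H
  1 × I: no H
  1 × N (aromatic): no H
  1 × N: no H
  1 × O: 1 H
  1 × O: no H
  Total hydrogens = 9.
Molecular formula: C12H9IN2O2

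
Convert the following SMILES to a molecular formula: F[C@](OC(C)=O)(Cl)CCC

C6H10ClFO2

Heavy atoms from the SMILES: 6 C, 1 Cl, 1 F, 2 O.
Implicit hydrogens by atom environment:
  2 × C: 3 H each → 6
  2 × C: 2 H each → 4
  2 × C: no H
  2 × O: no H
  1 × Cl: no H
  1 × F: no H
  Total hydrogens = 10.
Molecular formula: C6H10ClFO2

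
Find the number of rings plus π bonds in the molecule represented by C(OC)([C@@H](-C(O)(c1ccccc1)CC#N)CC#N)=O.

9

Molecular formula from the SMILES: C14H14N2O3.
DoU = (2C + 2 + N − H − X)/2 = (2·14 + 2 + 2 − 14 − 0)/2 = 18/2 = 9.
(Structurally: 1 ring(s) + 8 π bond(s) = 9.)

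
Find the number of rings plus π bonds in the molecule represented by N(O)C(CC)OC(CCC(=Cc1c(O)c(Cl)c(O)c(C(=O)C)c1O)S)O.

6

Molecular formula from the SMILES: C16H22ClNO7S.
DoU = (2C + 2 + N − H − X)/2 = (2·16 + 2 + 1 − 22 − 1)/2 = 12/2 = 6.
(Structurally: 1 ring(s) + 5 π bond(s) = 6.)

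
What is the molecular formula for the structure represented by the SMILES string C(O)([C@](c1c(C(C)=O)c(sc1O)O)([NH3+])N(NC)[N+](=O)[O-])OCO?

C10H17N4O8S+

Heavy atoms from the SMILES: 10 C, 4 N, 8 O, 1 S.
Implicit hydrogens by atom environment:
  4 × C (aromatic): no H
  4 × O: 1 H each → 4
  3 × O: no H
  2 × C: 3 H each → 6
  2 × C: no H
  1 × C: 2 H
  1 × C: 1 H
  1 × N (charge +1): 3 H
  1 × N: 1 H
  1 × N: no H
  1 × N (charge +1): no H
  1 × O (charge -1): no H
  1 × S (aromatic): no H
  Total hydrogens = 17.
Net charge +1.
Molecular formula: C10H17N4O8S+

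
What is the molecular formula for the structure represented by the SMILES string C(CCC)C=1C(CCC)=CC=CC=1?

C13H20

Heavy atoms from the SMILES: 13 C.
Implicit hydrogens by atom environment:
  5 × C: 2 H each → 10
  4 × C (aromatic): 1 H each → 4
  2 × C: 3 H each → 6
  2 × C (aromatic): no H
  Total hydrogens = 20.
Molecular formula: C13H20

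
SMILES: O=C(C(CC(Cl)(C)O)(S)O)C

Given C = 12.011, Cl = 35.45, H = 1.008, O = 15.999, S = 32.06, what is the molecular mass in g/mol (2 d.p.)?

198.66

Molecular formula: C6H11ClO3S.
M = 6×12.011 + 1×35.45 + 11×1.008 + 3×15.999 + 1×32.06 = 198.66 g/mol.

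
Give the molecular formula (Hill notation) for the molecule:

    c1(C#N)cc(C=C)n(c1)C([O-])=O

C8H5N2O2-

Heavy atoms from the SMILES: 8 C, 2 N, 2 O.
Implicit hydrogens by atom environment:
  2 × C (aromatic): 1 H each → 2
  2 × C (aromatic): no H
  2 × C: no H
  1 × C: 2 H
  1 × C: 1 H
  1 × N (aromatic): no H
  1 × N: no H
  1 × O: no H
  1 × O (charge -1): no H
  Total hydrogens = 5.
Net charge -1.
Molecular formula: C8H5N2O2-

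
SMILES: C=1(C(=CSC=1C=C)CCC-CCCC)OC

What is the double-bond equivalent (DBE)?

Molecular formula from the SMILES: C14H22OS.
DoU = (2C + 2 + N − H − X)/2 = (2·14 + 2 + 0 − 22 − 0)/2 = 8/2 = 4.
(Structurally: 1 ring(s) + 3 π bond(s) = 4.)

4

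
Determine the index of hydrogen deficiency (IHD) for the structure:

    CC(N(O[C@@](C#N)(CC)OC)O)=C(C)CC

Molecular formula from the SMILES: C11H20N2O3.
DoU = (2C + 2 + N − H − X)/2 = (2·11 + 2 + 2 − 20 − 0)/2 = 6/2 = 3.
(Structurally: 0 ring(s) + 3 π bond(s) = 3.)

3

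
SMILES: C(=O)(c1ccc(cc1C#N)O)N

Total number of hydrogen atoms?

6

Hydrogens are implicit in SMILES; fill each atom to its normal valence:
  3 × C (aromatic): 1 H each → 3
  3 × C (aromatic): no H
  2 × C: no H
  1 × N: 2 H
  1 × N: no H
  1 × O: 1 H
  1 × O: no H
  Total hydrogens = 6.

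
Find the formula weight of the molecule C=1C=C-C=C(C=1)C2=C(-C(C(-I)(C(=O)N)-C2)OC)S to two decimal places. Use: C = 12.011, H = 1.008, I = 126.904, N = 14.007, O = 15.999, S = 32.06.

375.22

Molecular formula: C13H14INO2S.
M = 13×12.011 + 14×1.008 + 1×126.904 + 1×14.007 + 2×15.999 + 1×32.06 = 375.22 g/mol.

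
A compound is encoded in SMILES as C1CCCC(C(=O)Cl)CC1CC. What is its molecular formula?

Heavy atoms from the SMILES: 10 C, 1 Cl, 1 O.
Implicit hydrogens by atom environment:
  6 × C: 2 H each → 12
  2 × C: 1 H each → 2
  1 × C: 3 H
  1 × C: no H
  1 × Cl: no H
  1 × O: no H
  Total hydrogens = 17.
Molecular formula: C10H17ClO

C10H17ClO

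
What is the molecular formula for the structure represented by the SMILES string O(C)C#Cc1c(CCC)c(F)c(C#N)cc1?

C13H12FNO

Heavy atoms from the SMILES: 13 C, 1 F, 1 N, 1 O.
Implicit hydrogens by atom environment:
  4 × C (aromatic): no H
  3 × C: no H
  2 × C: 3 H each → 6
  2 × C: 2 H each → 4
  2 × C (aromatic): 1 H each → 2
  1 × F: no H
  1 × N: no H
  1 × O: no H
  Total hydrogens = 12.
Molecular formula: C13H12FNO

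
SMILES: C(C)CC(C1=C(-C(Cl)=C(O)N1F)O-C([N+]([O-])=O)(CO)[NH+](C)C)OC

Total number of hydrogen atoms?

22

Hydrogens are implicit in SMILES; fill each atom to its normal valence:
  4 × C: 3 H each → 12
  4 × C (aromatic): no H
  3 × C: 2 H each → 6
  3 × O: no H
  2 × O: 1 H each → 2
  1 × C: 1 H
  1 × C: no H
  1 × Cl: no H
  1 × F: no H
  1 × N (charge +1): 1 H
  1 × N (aromatic): no H
  1 × N (charge +1): no H
  1 × O (charge -1): no H
  Total hydrogens = 22.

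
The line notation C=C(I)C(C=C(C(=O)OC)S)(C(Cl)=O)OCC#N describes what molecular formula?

Heavy atoms from the SMILES: 10 C, 1 Cl, 1 I, 1 N, 4 O, 1 S.
Implicit hydrogens by atom environment:
  6 × C: no H
  4 × O: no H
  2 × C: 2 H each → 4
  1 × C: 3 H
  1 × C: 1 H
  1 × Cl: no H
  1 × I: no H
  1 × N: no H
  1 × S: 1 H
  Total hydrogens = 9.
Molecular formula: C10H9ClINO4S

C10H9ClINO4S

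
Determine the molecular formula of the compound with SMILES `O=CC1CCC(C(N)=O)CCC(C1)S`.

Heavy atoms from the SMILES: 10 C, 1 N, 2 O, 1 S.
Implicit hydrogens by atom environment:
  5 × C: 2 H each → 10
  4 × C: 1 H each → 4
  2 × O: no H
  1 × C: no H
  1 × N: 2 H
  1 × S: 1 H
  Total hydrogens = 17.
Molecular formula: C10H17NO2S

C10H17NO2S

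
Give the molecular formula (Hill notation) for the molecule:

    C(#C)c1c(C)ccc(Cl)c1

C9H7Cl

Heavy atoms from the SMILES: 9 C, 1 Cl.
Implicit hydrogens by atom environment:
  3 × C (aromatic): 1 H each → 3
  3 × C (aromatic): no H
  1 × C: 3 H
  1 × C: 1 H
  1 × C: no H
  1 × Cl: no H
  Total hydrogens = 7.
Molecular formula: C9H7Cl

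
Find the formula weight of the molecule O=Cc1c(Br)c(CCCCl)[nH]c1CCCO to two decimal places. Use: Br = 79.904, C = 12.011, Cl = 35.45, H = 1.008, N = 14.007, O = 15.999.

Molecular formula: C11H15BrClNO2.
M = 1×79.904 + 11×12.011 + 1×35.45 + 15×1.008 + 1×14.007 + 2×15.999 = 308.60 g/mol.

308.60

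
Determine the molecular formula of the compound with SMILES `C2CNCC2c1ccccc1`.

Heavy atoms from the SMILES: 10 C, 1 N.
Implicit hydrogens by atom environment:
  5 × C (aromatic): 1 H each → 5
  3 × C: 2 H each → 6
  1 × C: 1 H
  1 × C (aromatic): no H
  1 × N: 1 H
  Total hydrogens = 13.
Molecular formula: C10H13N

C10H13N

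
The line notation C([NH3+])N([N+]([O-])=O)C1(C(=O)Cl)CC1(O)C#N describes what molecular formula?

Heavy atoms from the SMILES: 6 C, 1 Cl, 4 N, 4 O.
Implicit hydrogens by atom environment:
  4 × C: no H
  2 × C: 2 H each → 4
  2 × N: no H
  2 × O: no H
  1 × Cl: no H
  1 × N (charge +1): 3 H
  1 × N (charge +1): no H
  1 × O: 1 H
  1 × O (charge -1): no H
  Total hydrogens = 8.
Net charge +1.
Molecular formula: C6H8ClN4O4+

C6H8ClN4O4+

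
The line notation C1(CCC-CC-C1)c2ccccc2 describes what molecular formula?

Heavy atoms from the SMILES: 13 C.
Implicit hydrogens by atom environment:
  6 × C: 2 H each → 12
  5 × C (aromatic): 1 H each → 5
  1 × C: 1 H
  1 × C (aromatic): no H
  Total hydrogens = 18.
Molecular formula: C13H18

C13H18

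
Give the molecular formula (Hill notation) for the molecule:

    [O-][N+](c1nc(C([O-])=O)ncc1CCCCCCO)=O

Heavy atoms from the SMILES: 11 C, 3 N, 5 O.
Implicit hydrogens by atom environment:
  6 × C: 2 H each → 12
  3 × C (aromatic): no H
  2 × N (aromatic): no H
  2 × O: no H
  2 × O (charge -1): no H
  1 × C (aromatic): 1 H
  1 × C: no H
  1 × N (charge +1): no H
  1 × O: 1 H
  Total hydrogens = 14.
Net charge -1.
Molecular formula: C11H14N3O5-

C11H14N3O5-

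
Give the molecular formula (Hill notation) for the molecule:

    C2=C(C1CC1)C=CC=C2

C9H10

Heavy atoms from the SMILES: 9 C.
Implicit hydrogens by atom environment:
  5 × C (aromatic): 1 H each → 5
  2 × C: 2 H each → 4
  1 × C: 1 H
  1 × C (aromatic): no H
  Total hydrogens = 10.
Molecular formula: C9H10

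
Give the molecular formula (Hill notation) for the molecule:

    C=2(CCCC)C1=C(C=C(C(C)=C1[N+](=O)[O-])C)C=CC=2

Heavy atoms from the SMILES: 16 C, 1 N, 2 O.
Implicit hydrogens by atom environment:
  6 × C (aromatic): no H
  4 × C (aromatic): 1 H each → 4
  3 × C: 3 H each → 9
  3 × C: 2 H each → 6
  1 × N (charge +1): no H
  1 × O: no H
  1 × O (charge -1): no H
  Total hydrogens = 19.
Molecular formula: C16H19NO2

C16H19NO2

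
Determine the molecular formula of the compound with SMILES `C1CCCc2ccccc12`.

Heavy atoms from the SMILES: 10 C.
Implicit hydrogens by atom environment:
  4 × C: 2 H each → 8
  4 × C (aromatic): 1 H each → 4
  2 × C (aromatic): no H
  Total hydrogens = 12.
Molecular formula: C10H12

C10H12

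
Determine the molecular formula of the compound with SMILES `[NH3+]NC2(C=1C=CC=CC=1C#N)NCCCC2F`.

Heavy atoms from the SMILES: 12 C, 1 F, 4 N.
Implicit hydrogens by atom environment:
  4 × C (aromatic): 1 H each → 4
  3 × C: 2 H each → 6
  2 × C: no H
  2 × C (aromatic): no H
  2 × N: 1 H each → 2
  1 × C: 1 H
  1 × F: no H
  1 × N (charge +1): 3 H
  1 × N: no H
  Total hydrogens = 16.
Net charge +1.
Molecular formula: C12H16FN4+

C12H16FN4+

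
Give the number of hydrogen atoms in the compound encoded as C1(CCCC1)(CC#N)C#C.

11

Hydrogens are implicit in SMILES; fill each atom to its normal valence:
  5 × C: 2 H each → 10
  3 × C: no H
  1 × C: 1 H
  1 × N: no H
  Total hydrogens = 11.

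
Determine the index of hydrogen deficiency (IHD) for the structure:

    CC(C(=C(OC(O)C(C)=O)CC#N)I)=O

5

Molecular formula from the SMILES: C9H10INO4.
DoU = (2C + 2 + N − H − X)/2 = (2·9 + 2 + 1 − 10 − 1)/2 = 10/2 = 5.
(Structurally: 0 ring(s) + 5 π bond(s) = 5.)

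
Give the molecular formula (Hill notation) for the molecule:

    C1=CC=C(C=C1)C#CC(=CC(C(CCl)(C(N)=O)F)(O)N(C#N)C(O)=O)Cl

Heavy atoms from the SMILES: 16 C, 2 Cl, 1 F, 3 N, 4 O.
Implicit hydrogens by atom environment:
  8 × C: no H
  5 × C (aromatic): 1 H each → 5
  2 × Cl: no H
  2 × N: no H
  2 × O: 1 H each → 2
  2 × O: no H
  1 × C: 2 H
  1 × C: 1 H
  1 × C (aromatic): no H
  1 × F: no H
  1 × N: 2 H
  Total hydrogens = 12.
Molecular formula: C16H12Cl2FN3O4

C16H12Cl2FN3O4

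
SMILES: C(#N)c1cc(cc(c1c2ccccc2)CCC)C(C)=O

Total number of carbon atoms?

The symbol for carbon appears 18 times in the SMILES. Lowercase c denotes aromatic carbon and counts toward C.

18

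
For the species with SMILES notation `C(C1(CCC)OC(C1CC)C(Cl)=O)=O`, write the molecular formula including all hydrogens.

Heavy atoms from the SMILES: 10 C, 1 Cl, 3 O.
Implicit hydrogens by atom environment:
  3 × C: 2 H each → 6
  3 × C: 1 H each → 3
  3 × O: no H
  2 × C: 3 H each → 6
  2 × C: no H
  1 × Cl: no H
  Total hydrogens = 15.
Molecular formula: C10H15ClO3

C10H15ClO3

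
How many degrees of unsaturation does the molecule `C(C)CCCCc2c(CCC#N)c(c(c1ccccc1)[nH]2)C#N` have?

Molecular formula from the SMILES: C20H23N3.
DoU = (2C + 2 + N − H − X)/2 = (2·20 + 2 + 3 − 23 − 0)/2 = 22/2 = 11.
(Structurally: 2 ring(s) + 9 π bond(s) = 11.)

11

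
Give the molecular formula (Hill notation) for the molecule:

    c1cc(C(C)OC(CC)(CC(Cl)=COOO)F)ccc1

C14H18ClFO4

Heavy atoms from the SMILES: 14 C, 1 Cl, 1 F, 4 O.
Implicit hydrogens by atom environment:
  5 × C (aromatic): 1 H each → 5
  3 × O: no H
  2 × C: 3 H each → 6
  2 × C: 2 H each → 4
  2 × C: 1 H each → 2
  2 × C: no H
  1 × C (aromatic): no H
  1 × Cl: no H
  1 × F: no H
  1 × O: 1 H
  Total hydrogens = 18.
Molecular formula: C14H18ClFO4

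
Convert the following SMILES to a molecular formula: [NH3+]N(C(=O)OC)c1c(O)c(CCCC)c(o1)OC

Heavy atoms from the SMILES: 11 C, 2 N, 5 O.
Implicit hydrogens by atom environment:
  4 × C (aromatic): no H
  3 × C: 3 H each → 9
  3 × C: 2 H each → 6
  3 × O: no H
  1 × C: no H
  1 × N (charge +1): 3 H
  1 × N: no H
  1 × O: 1 H
  1 × O (aromatic): no H
  Total hydrogens = 19.
Net charge +1.
Molecular formula: C11H19N2O5+

C11H19N2O5+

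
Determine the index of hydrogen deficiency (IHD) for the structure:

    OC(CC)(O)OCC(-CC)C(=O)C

1

Molecular formula from the SMILES: C9H18O4.
DoU = (2C + 2 + N − H − X)/2 = (2·9 + 2 + 0 − 18 − 0)/2 = 2/2 = 1.
(Structurally: 0 ring(s) + 1 π bond(s) = 1.)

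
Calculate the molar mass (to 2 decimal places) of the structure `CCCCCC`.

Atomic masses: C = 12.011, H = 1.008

86.18

Molecular formula: C6H14.
M = 6×12.011 + 14×1.008 = 86.18 g/mol.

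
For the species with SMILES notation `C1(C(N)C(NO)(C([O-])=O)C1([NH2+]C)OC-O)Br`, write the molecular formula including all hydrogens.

C7H14BrN3O5

Heavy atoms from the SMILES: 1 Br, 7 C, 3 N, 5 O.
Implicit hydrogens by atom environment:
  3 × C: no H
  2 × C: 1 H each → 2
  2 × O: 1 H each → 2
  2 × O: no H
  1 × Br: no H
  1 × C: 3 H
  1 × C: 2 H
  1 × N (charge +1): 2 H
  1 × N: 2 H
  1 × N: 1 H
  1 × O (charge -1): no H
  Total hydrogens = 14.
Molecular formula: C7H14BrN3O5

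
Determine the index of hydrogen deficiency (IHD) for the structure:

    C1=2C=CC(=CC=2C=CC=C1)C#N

9

Molecular formula from the SMILES: C11H7N.
DoU = (2C + 2 + N − H − X)/2 = (2·11 + 2 + 1 − 7 − 0)/2 = 18/2 = 9.
(Structurally: 2 ring(s) + 7 π bond(s) = 9.)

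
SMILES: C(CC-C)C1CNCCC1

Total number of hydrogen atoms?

19

Hydrogens are implicit in SMILES; fill each atom to its normal valence:
  7 × C: 2 H each → 14
  1 × C: 3 H
  1 × C: 1 H
  1 × N: 1 H
  Total hydrogens = 19.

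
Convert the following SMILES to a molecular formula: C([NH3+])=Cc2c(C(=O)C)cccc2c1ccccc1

C16H16NO+

Heavy atoms from the SMILES: 16 C, 1 N, 1 O.
Implicit hydrogens by atom environment:
  8 × C (aromatic): 1 H each → 8
  4 × C (aromatic): no H
  2 × C: 1 H each → 2
  1 × C: 3 H
  1 × C: no H
  1 × N (charge +1): 3 H
  1 × O: no H
  Total hydrogens = 16.
Net charge +1.
Molecular formula: C16H16NO+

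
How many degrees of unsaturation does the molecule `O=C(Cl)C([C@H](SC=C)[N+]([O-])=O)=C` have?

4

Molecular formula from the SMILES: C6H6ClNO3S.
DoU = (2C + 2 + N − H − X)/2 = (2·6 + 2 + 1 − 6 − 1)/2 = 8/2 = 4.
(Structurally: 0 ring(s) + 4 π bond(s) = 4.)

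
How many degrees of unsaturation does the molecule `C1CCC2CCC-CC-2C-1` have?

Molecular formula from the SMILES: C10H18.
DoU = (2C + 2 + N − H − X)/2 = (2·10 + 2 + 0 − 18 − 0)/2 = 4/2 = 2.
(Structurally: 2 ring(s) + 0 π bond(s) = 2.)

2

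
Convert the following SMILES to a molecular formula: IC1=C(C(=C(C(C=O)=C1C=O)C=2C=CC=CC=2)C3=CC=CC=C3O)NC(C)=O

C22H16INO4

Heavy atoms from the SMILES: 22 C, 1 I, 1 N, 4 O.
Implicit hydrogens by atom environment:
  9 × C (aromatic): 1 H each → 9
  9 × C (aromatic): no H
  3 × O: no H
  2 × C: 1 H each → 2
  1 × C: 3 H
  1 × C: no H
  1 × I: no H
  1 × N: 1 H
  1 × O: 1 H
  Total hydrogens = 16.
Molecular formula: C22H16INO4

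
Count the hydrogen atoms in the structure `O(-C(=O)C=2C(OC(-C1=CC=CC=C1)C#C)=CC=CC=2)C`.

Hydrogens are implicit in SMILES; fill each atom to its normal valence:
  9 × C (aromatic): 1 H each → 9
  3 × C (aromatic): no H
  3 × O: no H
  2 × C: 1 H each → 2
  2 × C: no H
  1 × C: 3 H
  Total hydrogens = 14.

14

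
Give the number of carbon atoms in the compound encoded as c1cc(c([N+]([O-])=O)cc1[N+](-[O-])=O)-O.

The symbol for carbon appears 6 times in the SMILES. Lowercase c denotes aromatic carbon and counts toward C.

6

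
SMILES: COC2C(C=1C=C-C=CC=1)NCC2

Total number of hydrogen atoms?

15

Hydrogens are implicit in SMILES; fill each atom to its normal valence:
  5 × C (aromatic): 1 H each → 5
  2 × C: 2 H each → 4
  2 × C: 1 H each → 2
  1 × C: 3 H
  1 × C (aromatic): no H
  1 × N: 1 H
  1 × O: no H
  Total hydrogens = 15.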